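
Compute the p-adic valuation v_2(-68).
v_2(-68) = 2

v_2(n) is the largest exponent k such that 2^k divides n. Factor out: -68 = -2^2 · 17. (Sign doesn't affect v_p.) So v_2(-68) = 2.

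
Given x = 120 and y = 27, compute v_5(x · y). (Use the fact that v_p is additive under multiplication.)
v_5(3240) = 1

v_p(x) = 1 (factor: 120 = 5^1 · 24); v_p(y) = 0 (factor: 27 = 5^0 · 27). Additivity: v_p(xy) = v_p(x) + v_p(y) = 1 + 0 = 1. (Direct check: xy = 3240 = 5^1 · (648).)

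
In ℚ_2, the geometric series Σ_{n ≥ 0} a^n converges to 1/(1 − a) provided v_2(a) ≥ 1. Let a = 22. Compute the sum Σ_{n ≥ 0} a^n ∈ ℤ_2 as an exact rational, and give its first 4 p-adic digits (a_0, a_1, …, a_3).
Σ a^n = 1/(1 − a) = -1/21;  first 4 digits = (1, 1, 0, 0)

v_2(a) = 1 ≥ 1, so the series converges in ℤ_2 to 1/(1 − a) = 1/(1 − 22) = -1/21. Expand this rational in ℤ_2: compute digits iteratively via d_i = x_i mod 2, x_{i+1} = (x_i − d_i)/2. The first 4 digits are (1, 1, 0, 0).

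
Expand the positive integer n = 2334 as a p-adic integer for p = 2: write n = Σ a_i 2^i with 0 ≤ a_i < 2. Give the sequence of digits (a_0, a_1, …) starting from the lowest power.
(a_0, a_1, …) = (0, 1, 1, 1, 1, 0, 0, 0, 1, 0, 0, 1)

Repeated division by 2 gives the digits low-to-high: 2334 = 1·2^1 + 1·2^2 + 1·2^3 + 1·2^4 + 1·2^8 + 1·2^11. Digit sequence: (0, 1, 1, 1, 1, 0, 0, 0, 1, 0, 0, 1).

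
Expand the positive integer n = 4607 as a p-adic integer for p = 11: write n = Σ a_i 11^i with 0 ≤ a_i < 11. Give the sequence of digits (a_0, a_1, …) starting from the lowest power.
(a_0, a_1, …) = (9, 0, 5, 3)

Repeated division by 11 gives the digits low-to-high: 4607 = 9 + 5·11^2 + 3·11^3. Digit sequence: (9, 0, 5, 3).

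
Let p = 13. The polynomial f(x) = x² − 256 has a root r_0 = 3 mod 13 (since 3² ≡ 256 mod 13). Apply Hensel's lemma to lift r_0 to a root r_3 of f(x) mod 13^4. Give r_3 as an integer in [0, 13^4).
r_3 = 16 (mod 28561)

Hensel's recurrence: r_{i+1} = r_i − f(r_i)·(f′(r_i))^{-1} mod 13^{i+2}, with f′(x) = 2x. Iterate:
  r_0 = 3 (mod 13)
  r_1 = 16 (mod 169)
  r_2 = 16 (mod 2197)
  r_3 = 16 (mod 28561)
Final: r_3 = 16, and one checks f(r_3) ≡ 0 mod 13^4.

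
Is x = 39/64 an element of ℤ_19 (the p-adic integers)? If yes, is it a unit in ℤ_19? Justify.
x ∈ ℤ_19^× (unit); v_19(x) = 0

ℤ_19 = {x ∈ ℚ_19 : v_19(x) ≥ 0} and ℤ_19^× = {x ∈ ℤ_19 : v_19(x) = 0}. Here v_19(39/64) = v_19(num) − v_19(den) = 0; compare against these criteria.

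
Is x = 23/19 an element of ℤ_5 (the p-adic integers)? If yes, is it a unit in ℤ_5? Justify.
x ∈ ℤ_5^× (unit); v_5(x) = 0

ℤ_5 = {x ∈ ℚ_5 : v_5(x) ≥ 0} and ℤ_5^× = {x ∈ ℤ_5 : v_5(x) = 0}. Here v_5(23/19) = v_5(num) − v_5(den) = 0; compare against these criteria.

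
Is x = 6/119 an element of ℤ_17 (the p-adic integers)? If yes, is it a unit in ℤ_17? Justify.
x ∉ ℤ_17 (v_17(x) = -1 < 0)

ℤ_17 = {x ∈ ℚ_17 : v_17(x) ≥ 0} and ℤ_17^× = {x ∈ ℤ_17 : v_17(x) = 0}. Here v_17(6/119) = v_17(num) − v_17(den) = -1; compare against these criteria.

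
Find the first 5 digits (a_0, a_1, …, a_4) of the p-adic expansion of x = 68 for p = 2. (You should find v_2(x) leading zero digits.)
(a_0, …, a_4) = (0, 0, 1, 0, 0)

v_2(68) = 2, so a_0 = ... = a_1 = 0. Factor out: x = 2^2 · u with u = 17 a unit in ℤ_2. Expand u iteratively via a_{v+i} = u_i mod 2, u_{i+1} = (u_i − a_{v+i})/2:
  u_0 = 17;  a_2 = 1;  u_1 = (u_0 − 1)/2 = 8
  u_1 = 8;  a_3 = 0;  u_2 = (u_1 − 0)/2 = 4
  u_2 = 4;  a_4 = 0;  u_3 = (u_2 − 0)/2 = 2
Digits: (0, 0, 1, 0, 0).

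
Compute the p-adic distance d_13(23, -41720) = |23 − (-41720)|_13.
d_13(23, -41720) = 1/2197

Step 1 — x − y = 23 − (-41720) = 41743. Step 2 — v_13(41743) = 3 (factor: 41743 = (13^3 · 19); the sign does not affect v_p). Step 3 — |x − y|_13 = 13^{-3} = 1/2197.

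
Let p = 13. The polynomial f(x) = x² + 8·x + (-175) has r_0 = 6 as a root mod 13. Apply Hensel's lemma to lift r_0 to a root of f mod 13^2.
r_1 = 19 (mod 169)

Hensel: r_{i+1} = r_i − f(r_i)·(f′(r_i))^{-1} mod 13^{i+2}, f′(x) = 2x + 8. Iterate:
  r_0 = 6 (mod 13)
  r_1 = 19 (mod 169)
Final: r = 19 satisfies f(r) ≡ 0 mod 13^2.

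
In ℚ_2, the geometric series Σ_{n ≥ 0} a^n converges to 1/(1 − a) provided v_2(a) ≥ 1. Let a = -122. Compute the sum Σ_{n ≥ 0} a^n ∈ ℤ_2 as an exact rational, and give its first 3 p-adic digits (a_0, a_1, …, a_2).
Σ a^n = 1/(1 − a) = 1/123;  first 3 digits = (1, 1, 0)

v_2(a) = 1 ≥ 1, so the series converges in ℤ_2 to 1/(1 − a) = 1/(1 − (-122)) = 1/123. Expand this rational in ℤ_2: compute digits iteratively via d_i = x_i mod 2, x_{i+1} = (x_i − d_i)/2. The first 3 digits are (1, 1, 0).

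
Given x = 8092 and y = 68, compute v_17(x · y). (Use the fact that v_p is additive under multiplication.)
v_17(550256) = 3

v_p(x) = 2 (factor: 8092 = 17^2 · 28); v_p(y) = 1 (factor: 68 = 17^1 · 4). Additivity: v_p(xy) = v_p(x) + v_p(y) = 2 + 1 = 3. (Direct check: xy = 550256 = 17^3 · (112).)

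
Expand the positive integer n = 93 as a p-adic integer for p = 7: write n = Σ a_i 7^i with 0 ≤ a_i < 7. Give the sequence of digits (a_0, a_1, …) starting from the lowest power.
(a_0, a_1, …) = (2, 6, 1)

Repeated division by 7 gives the digits low-to-high: 93 = 2 + 6·7^1 + 1·7^2. Digit sequence: (2, 6, 1).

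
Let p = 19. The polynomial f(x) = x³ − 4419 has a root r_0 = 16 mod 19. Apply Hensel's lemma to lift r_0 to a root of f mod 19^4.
r_3 = 77536 (mod 130321)

Hensel: r_{i+1} = r_i − f(r_i)/f′(r_i) mod 19^{i+2}, where f′(x) = 3x². Iterate:
  r_0 = 16 (mod 19)
  r_1 = 282 (mod 361)
  r_2 = 2087 (mod 6859)
  r_3 = 77536 (mod 130321)
Final: r = 77536 with f(r) ≡ 0 mod 19^4.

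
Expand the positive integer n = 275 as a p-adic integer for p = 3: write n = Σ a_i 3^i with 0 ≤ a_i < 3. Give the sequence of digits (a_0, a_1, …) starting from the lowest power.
(a_0, a_1, …) = (2, 1, 0, 1, 0, 1)

Repeated division by 3 gives the digits low-to-high: 275 = 2 + 1·3^1 + 1·3^3 + 1·3^5. Digit sequence: (2, 1, 0, 1, 0, 1).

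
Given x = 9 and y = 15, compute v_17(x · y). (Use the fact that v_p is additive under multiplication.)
v_17(135) = 0

v_p(x) = 0 (factor: 9 = 17^0 · 9); v_p(y) = 0 (factor: 15 = 17^0 · 15). Additivity: v_p(xy) = v_p(x) + v_p(y) = 0 + 0 = 0. (Direct check: xy = 135 = 17^0 · (135).)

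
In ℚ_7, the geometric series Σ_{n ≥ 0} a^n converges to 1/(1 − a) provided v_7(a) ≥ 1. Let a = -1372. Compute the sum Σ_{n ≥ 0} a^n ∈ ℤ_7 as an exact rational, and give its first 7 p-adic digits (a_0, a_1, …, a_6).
Σ a^n = 1/(1 − a) = 1/1373;  first 7 digits = (1, 0, 0, 3, 6, 6, 1)

v_7(a) = 3 ≥ 1, so the series converges in ℤ_7 to 1/(1 − a) = 1/(1 − (-1372)) = 1/1373. Expand this rational in ℤ_7: compute digits iteratively via d_i = x_i mod 7, x_{i+1} = (x_i − d_i)/7. The first 7 digits are (1, 0, 0, 3, 6, 6, 1).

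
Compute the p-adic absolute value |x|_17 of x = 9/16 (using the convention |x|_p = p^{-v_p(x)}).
|9/16|_17 = 1

Step 1 — compute v_17(x) by factoring powers of 17 out of the numerator and denominator: v_17(9/16) = 0. Step 2 — apply |x|_p = p^{-v_p(x)} = 17^{0} = 1.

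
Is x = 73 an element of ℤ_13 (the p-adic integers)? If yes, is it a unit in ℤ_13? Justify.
x ∈ ℤ_13^× (unit); v_13(x) = 0

ℤ_13 = {x ∈ ℚ_13 : v_13(x) ≥ 0} and ℤ_13^× = {x ∈ ℤ_13 : v_13(x) = 0}. Here v_13(73) = v_13(num) − v_13(den) = 0; compare against these criteria.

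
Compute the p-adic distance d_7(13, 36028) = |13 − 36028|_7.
d_7(13, 36028) = 1/2401

Step 1 — x − y = 13 − 36028 = -36015. Step 2 — v_7(-36015) = 4 (factor: -36015 = −(7^4 · 15); the sign does not affect v_p). Step 3 — |x − y|_7 = 7^{-4} = 1/2401.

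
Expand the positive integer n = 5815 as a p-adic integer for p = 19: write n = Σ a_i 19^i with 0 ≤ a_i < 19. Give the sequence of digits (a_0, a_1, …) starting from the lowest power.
(a_0, a_1, …) = (1, 2, 16)

Repeated division by 19 gives the digits low-to-high: 5815 = 1 + 2·19^1 + 16·19^2. Digit sequence: (1, 2, 16).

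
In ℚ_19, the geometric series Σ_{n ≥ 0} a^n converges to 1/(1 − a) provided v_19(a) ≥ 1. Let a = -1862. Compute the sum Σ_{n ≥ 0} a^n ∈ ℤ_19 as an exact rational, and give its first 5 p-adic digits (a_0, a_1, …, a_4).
Σ a^n = 1/(1 − a) = 1/1863;  first 5 digits = (1, 16, 3, 3, 9)

v_19(a) = 1 ≥ 1, so the series converges in ℤ_19 to 1/(1 − a) = 1/(1 − (-1862)) = 1/1863. Expand this rational in ℤ_19: compute digits iteratively via d_i = x_i mod 19, x_{i+1} = (x_i − d_i)/19. The first 5 digits are (1, 16, 3, 3, 9).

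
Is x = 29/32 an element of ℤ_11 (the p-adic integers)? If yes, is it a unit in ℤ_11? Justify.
x ∈ ℤ_11^× (unit); v_11(x) = 0

ℤ_11 = {x ∈ ℚ_11 : v_11(x) ≥ 0} and ℤ_11^× = {x ∈ ℤ_11 : v_11(x) = 0}. Here v_11(29/32) = v_11(num) − v_11(den) = 0; compare against these criteria.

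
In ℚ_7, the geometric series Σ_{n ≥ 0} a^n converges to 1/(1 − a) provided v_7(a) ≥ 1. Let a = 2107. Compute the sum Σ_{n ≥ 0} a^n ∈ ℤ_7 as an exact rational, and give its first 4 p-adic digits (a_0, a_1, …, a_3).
Σ a^n = 1/(1 − a) = -1/2106;  first 4 digits = (1, 0, 1, 6)

v_7(a) = 2 ≥ 1, so the series converges in ℤ_7 to 1/(1 − a) = 1/(1 − 2107) = -1/2106. Expand this rational in ℤ_7: compute digits iteratively via d_i = x_i mod 7, x_{i+1} = (x_i − d_i)/7. The first 4 digits are (1, 0, 1, 6).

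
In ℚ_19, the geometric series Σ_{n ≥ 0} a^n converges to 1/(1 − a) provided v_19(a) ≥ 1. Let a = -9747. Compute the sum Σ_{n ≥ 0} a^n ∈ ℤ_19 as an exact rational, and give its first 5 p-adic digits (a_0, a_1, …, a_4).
Σ a^n = 1/(1 − a) = 1/9748;  first 5 digits = (1, 0, 11, 17, 6)

v_19(a) = 2 ≥ 1, so the series converges in ℤ_19 to 1/(1 − a) = 1/(1 − (-9747)) = 1/9748. Expand this rational in ℤ_19: compute digits iteratively via d_i = x_i mod 19, x_{i+1} = (x_i − d_i)/19. The first 5 digits are (1, 0, 11, 17, 6).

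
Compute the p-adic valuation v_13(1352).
v_13(1352) = 2

v_13(n) is the largest exponent k such that 13^k divides n. Factor out: 1352 = 13^2 · 8. (Sign doesn't affect v_p.) So v_13(1352) = 2.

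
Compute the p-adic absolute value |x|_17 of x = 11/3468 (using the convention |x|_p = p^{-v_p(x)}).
|11/3468|_17 = 289

Step 1 — compute v_17(x) by factoring powers of 17 out of the numerator and denominator: v_17(11/3468) = -2. Step 2 — apply |x|_p = p^{-v_p(x)} = 17^{2} = 289.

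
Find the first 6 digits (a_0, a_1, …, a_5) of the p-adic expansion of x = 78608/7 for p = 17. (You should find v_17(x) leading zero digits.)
(a_0, …, a_5) = (0, 0, 0, 12, 14, 4)

v_17(78608/7) = 3, so a_0 = ... = a_2 = 0. Factor out: x = 17^3 · u with u = 16/7 a unit in ℤ_17. Expand u iteratively via a_{v+i} = u_i mod 17, u_{i+1} = (u_i − a_{v+i})/17:
  u_0 = 16/7;  a_3 = 12;  u_1 = (u_0 − 12)/17 = -4/7
  u_1 = -4/7;  a_4 = 14;  u_2 = (u_1 − 14)/17 = -6/7
  u_2 = -6/7;  a_5 = 4;  u_3 = (u_2 − 4)/17 = -2/7
Digits: (0, 0, 0, 12, 14, 4).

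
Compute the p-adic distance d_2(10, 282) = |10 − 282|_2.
d_2(10, 282) = 1/16

Step 1 — x − y = 10 − 282 = -272. Step 2 — v_2(-272) = 4 (factor: -272 = −(2^4 · 17); the sign does not affect v_p). Step 3 — |x − y|_2 = 2^{-4} = 1/16.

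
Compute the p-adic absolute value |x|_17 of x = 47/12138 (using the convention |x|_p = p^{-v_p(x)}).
|47/12138|_17 = 289

Step 1 — compute v_17(x) by factoring powers of 17 out of the numerator and denominator: v_17(47/12138) = -2. Step 2 — apply |x|_p = p^{-v_p(x)} = 17^{2} = 289.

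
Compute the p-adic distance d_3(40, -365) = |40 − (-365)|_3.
d_3(40, -365) = 1/81

Step 1 — x − y = 40 − (-365) = 405. Step 2 — v_3(405) = 4 (factor: 405 = (3^4 · 5); the sign does not affect v_p). Step 3 — |x − y|_3 = 3^{-4} = 1/81.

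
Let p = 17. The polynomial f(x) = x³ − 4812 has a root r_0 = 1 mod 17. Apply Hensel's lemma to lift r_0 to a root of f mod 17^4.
r_3 = 18463 (mod 83521)

Hensel: r_{i+1} = r_i − f(r_i)/f′(r_i) mod 17^{i+2}, where f′(x) = 3x². Iterate:
  r_0 = 1 (mod 17)
  r_1 = 256 (mod 289)
  r_2 = 3724 (mod 4913)
  r_3 = 18463 (mod 83521)
Final: r = 18463 with f(r) ≡ 0 mod 17^4.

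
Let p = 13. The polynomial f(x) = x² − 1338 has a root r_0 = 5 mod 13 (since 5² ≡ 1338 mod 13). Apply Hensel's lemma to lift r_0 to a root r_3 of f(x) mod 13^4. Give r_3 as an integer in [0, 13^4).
r_3 = 23847 (mod 28561)

Hensel's recurrence: r_{i+1} = r_i − f(r_i)·(f′(r_i))^{-1} mod 13^{i+2}, with f′(x) = 2x. Iterate:
  r_0 = 5 (mod 13)
  r_1 = 18 (mod 169)
  r_2 = 1877 (mod 2197)
  r_3 = 23847 (mod 28561)
Final: r_3 = 23847, and one checks f(r_3) ≡ 0 mod 13^4.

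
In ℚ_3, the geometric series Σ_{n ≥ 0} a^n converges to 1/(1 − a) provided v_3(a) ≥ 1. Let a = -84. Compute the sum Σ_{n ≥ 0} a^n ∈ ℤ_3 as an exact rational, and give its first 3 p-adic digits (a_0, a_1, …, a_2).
Σ a^n = 1/(1 − a) = 1/85;  first 3 digits = (1, 2, 0)

v_3(a) = 1 ≥ 1, so the series converges in ℤ_3 to 1/(1 − a) = 1/(1 − (-84)) = 1/85. Expand this rational in ℤ_3: compute digits iteratively via d_i = x_i mod 3, x_{i+1} = (x_i − d_i)/3. The first 3 digits are (1, 2, 0).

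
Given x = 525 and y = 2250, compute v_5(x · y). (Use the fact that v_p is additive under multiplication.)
v_5(1181250) = 5

v_p(x) = 2 (factor: 525 = 5^2 · 21); v_p(y) = 3 (factor: 2250 = 5^3 · 18). Additivity: v_p(xy) = v_p(x) + v_p(y) = 2 + 3 = 5. (Direct check: xy = 1181250 = 5^5 · (378).)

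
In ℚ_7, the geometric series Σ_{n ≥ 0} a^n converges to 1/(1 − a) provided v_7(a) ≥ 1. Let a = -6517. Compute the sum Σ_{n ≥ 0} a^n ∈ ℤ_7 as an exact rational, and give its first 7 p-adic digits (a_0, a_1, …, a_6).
Σ a^n = 1/(1 − a) = 1/6518;  first 7 digits = (1, 0, 0, 2, 4, 6, 3)

v_7(a) = 3 ≥ 1, so the series converges in ℤ_7 to 1/(1 − a) = 1/(1 − (-6517)) = 1/6518. Expand this rational in ℤ_7: compute digits iteratively via d_i = x_i mod 7, x_{i+1} = (x_i − d_i)/7. The first 7 digits are (1, 0, 0, 2, 4, 6, 3).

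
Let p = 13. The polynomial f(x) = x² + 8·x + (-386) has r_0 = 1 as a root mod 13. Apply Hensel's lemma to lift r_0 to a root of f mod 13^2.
r_1 = 157 (mod 169)

Hensel: r_{i+1} = r_i − f(r_i)·(f′(r_i))^{-1} mod 13^{i+2}, f′(x) = 2x + 8. Iterate:
  r_0 = 1 (mod 13)
  r_1 = 157 (mod 169)
Final: r = 157 satisfies f(r) ≡ 0 mod 13^2.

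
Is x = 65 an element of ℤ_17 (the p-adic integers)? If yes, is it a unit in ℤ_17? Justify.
x ∈ ℤ_17^× (unit); v_17(x) = 0

ℤ_17 = {x ∈ ℚ_17 : v_17(x) ≥ 0} and ℤ_17^× = {x ∈ ℤ_17 : v_17(x) = 0}. Here v_17(65) = v_17(num) − v_17(den) = 0; compare against these criteria.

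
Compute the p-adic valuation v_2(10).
v_2(10) = 1

v_2(n) is the largest exponent k such that 2^k divides n. Factor out: 10 = 2^1 · 5. (Sign doesn't affect v_p.) So v_2(10) = 1.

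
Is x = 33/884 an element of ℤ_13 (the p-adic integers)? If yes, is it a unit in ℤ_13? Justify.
x ∉ ℤ_13 (v_13(x) = -1 < 0)

ℤ_13 = {x ∈ ℚ_13 : v_13(x) ≥ 0} and ℤ_13^× = {x ∈ ℤ_13 : v_13(x) = 0}. Here v_13(33/884) = v_13(num) − v_13(den) = -1; compare against these criteria.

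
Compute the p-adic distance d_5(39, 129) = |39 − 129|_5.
d_5(39, 129) = 1/5

Step 1 — x − y = 39 − 129 = -90. Step 2 — v_5(-90) = 1 (factor: -90 = −(5^1 · 18); the sign does not affect v_p). Step 3 — |x − y|_5 = 5^{-1} = 1/5.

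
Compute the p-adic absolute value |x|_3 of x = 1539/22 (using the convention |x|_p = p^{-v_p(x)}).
|1539/22|_3 = 1/81

Step 1 — compute v_3(x) by factoring powers of 3 out of the numerator and denominator: v_3(1539/22) = 4. Step 2 — apply |x|_p = p^{-v_p(x)} = 3^{-4} = 1/81.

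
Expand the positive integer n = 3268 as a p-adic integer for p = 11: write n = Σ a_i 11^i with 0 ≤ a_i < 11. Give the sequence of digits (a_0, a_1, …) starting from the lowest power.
(a_0, a_1, …) = (1, 0, 5, 2)

Repeated division by 11 gives the digits low-to-high: 3268 = 1 + 5·11^2 + 2·11^3. Digit sequence: (1, 0, 5, 2).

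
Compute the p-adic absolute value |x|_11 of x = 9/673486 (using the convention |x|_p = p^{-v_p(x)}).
|9/673486|_11 = 14641

Step 1 — compute v_11(x) by factoring powers of 11 out of the numerator and denominator: v_11(9/673486) = -4. Step 2 — apply |x|_p = p^{-v_p(x)} = 11^{4} = 14641.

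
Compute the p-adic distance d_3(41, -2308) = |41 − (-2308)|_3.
d_3(41, -2308) = 1/81

Step 1 — x − y = 41 − (-2308) = 2349. Step 2 — v_3(2349) = 4 (factor: 2349 = (3^4 · 29); the sign does not affect v_p). Step 3 — |x − y|_3 = 3^{-4} = 1/81.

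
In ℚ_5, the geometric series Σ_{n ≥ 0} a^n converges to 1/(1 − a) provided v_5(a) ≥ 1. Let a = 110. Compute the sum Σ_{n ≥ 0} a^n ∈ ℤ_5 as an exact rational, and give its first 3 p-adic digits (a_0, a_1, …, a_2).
Σ a^n = 1/(1 − a) = -1/109;  first 3 digits = (1, 2, 3)

v_5(a) = 1 ≥ 1, so the series converges in ℤ_5 to 1/(1 − a) = 1/(1 − 110) = -1/109. Expand this rational in ℤ_5: compute digits iteratively via d_i = x_i mod 5, x_{i+1} = (x_i − d_i)/5. The first 3 digits are (1, 2, 3).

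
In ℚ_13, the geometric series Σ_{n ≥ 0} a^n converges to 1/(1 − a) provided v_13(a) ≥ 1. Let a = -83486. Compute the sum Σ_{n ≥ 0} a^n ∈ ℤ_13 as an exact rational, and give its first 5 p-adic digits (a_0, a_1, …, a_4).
Σ a^n = 1/(1 − a) = 1/83487;  first 5 digits = (1, 0, 0, 1, 10)

v_13(a) = 3 ≥ 1, so the series converges in ℤ_13 to 1/(1 − a) = 1/(1 − (-83486)) = 1/83487. Expand this rational in ℤ_13: compute digits iteratively via d_i = x_i mod 13, x_{i+1} = (x_i − d_i)/13. The first 5 digits are (1, 0, 0, 1, 10).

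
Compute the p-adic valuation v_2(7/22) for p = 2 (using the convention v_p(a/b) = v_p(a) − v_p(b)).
v_2(7/22) = -1

Factor powers of 2 from the numerator and denominator of the reduced fraction: 7 = 2^0 · 7 and 22 = 2^1 · 11. Apply v_p(a/b) = v_p(a) − v_p(b): v_2(7/22) = 0 − 1 = -1.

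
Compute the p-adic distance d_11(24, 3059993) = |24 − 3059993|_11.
d_11(24, 3059993) = 1/161051

Step 1 — x − y = 24 − 3059993 = -3059969. Step 2 — v_11(-3059969) = 5 (factor: -3059969 = −(11^5 · 19); the sign does not affect v_p). Step 3 — |x − y|_11 = 11^{-5} = 1/161051.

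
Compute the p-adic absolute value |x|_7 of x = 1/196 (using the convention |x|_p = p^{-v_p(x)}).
|1/196|_7 = 49

Step 1 — compute v_7(x) by factoring powers of 7 out of the numerator and denominator: v_7(1/196) = -2. Step 2 — apply |x|_p = p^{-v_p(x)} = 7^{2} = 49.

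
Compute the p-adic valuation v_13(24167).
v_13(24167) = 3

v_13(n) is the largest exponent k such that 13^k divides n. Factor out: 24167 = 13^3 · 11. (Sign doesn't affect v_p.) So v_13(24167) = 3.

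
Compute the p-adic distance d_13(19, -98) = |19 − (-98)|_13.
d_13(19, -98) = 1/13

Step 1 — x − y = 19 − (-98) = 117. Step 2 — v_13(117) = 1 (factor: 117 = (13^1 · 9); the sign does not affect v_p). Step 3 — |x − y|_13 = 13^{-1} = 1/13.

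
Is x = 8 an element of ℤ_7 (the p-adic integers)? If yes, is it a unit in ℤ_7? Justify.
x ∈ ℤ_7^× (unit); v_7(x) = 0

ℤ_7 = {x ∈ ℚ_7 : v_7(x) ≥ 0} and ℤ_7^× = {x ∈ ℤ_7 : v_7(x) = 0}. Here v_7(8) = v_7(num) − v_7(den) = 0; compare against these criteria.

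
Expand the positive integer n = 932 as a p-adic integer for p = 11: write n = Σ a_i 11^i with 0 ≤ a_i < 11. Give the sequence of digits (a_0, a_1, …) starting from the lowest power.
(a_0, a_1, …) = (8, 7, 7)

Repeated division by 11 gives the digits low-to-high: 932 = 8 + 7·11^1 + 7·11^2. Digit sequence: (8, 7, 7).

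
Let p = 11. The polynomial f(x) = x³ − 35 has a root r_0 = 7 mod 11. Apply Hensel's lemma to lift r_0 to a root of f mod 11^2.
r_1 = 51 (mod 121)

Hensel: r_{i+1} = r_i − f(r_i)/f′(r_i) mod 11^{i+2}, where f′(x) = 3x². Iterate:
  r_0 = 7 (mod 11)
  r_1 = 51 (mod 121)
Final: r = 51 with f(r) ≡ 0 mod 11^2.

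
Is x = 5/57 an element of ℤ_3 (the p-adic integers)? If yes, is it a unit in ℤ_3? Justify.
x ∉ ℤ_3 (v_3(x) = -1 < 0)

ℤ_3 = {x ∈ ℚ_3 : v_3(x) ≥ 0} and ℤ_3^× = {x ∈ ℤ_3 : v_3(x) = 0}. Here v_3(5/57) = v_3(num) − v_3(den) = -1; compare against these criteria.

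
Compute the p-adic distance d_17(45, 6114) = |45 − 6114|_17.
d_17(45, 6114) = 1/289

Step 1 — x − y = 45 − 6114 = -6069. Step 2 — v_17(-6069) = 2 (factor: -6069 = −(17^2 · 21); the sign does not affect v_p). Step 3 — |x − y|_17 = 17^{-2} = 1/289.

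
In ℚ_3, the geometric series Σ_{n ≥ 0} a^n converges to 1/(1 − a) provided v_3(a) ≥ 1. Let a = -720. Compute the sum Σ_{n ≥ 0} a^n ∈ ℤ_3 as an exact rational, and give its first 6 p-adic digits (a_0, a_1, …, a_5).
Σ a^n = 1/(1 − a) = 1/721;  first 6 digits = (1, 0, 1, 0, 1, 0)

v_3(a) = 2 ≥ 1, so the series converges in ℤ_3 to 1/(1 − a) = 1/(1 − (-720)) = 1/721. Expand this rational in ℤ_3: compute digits iteratively via d_i = x_i mod 3, x_{i+1} = (x_i − d_i)/3. The first 6 digits are (1, 0, 1, 0, 1, 0).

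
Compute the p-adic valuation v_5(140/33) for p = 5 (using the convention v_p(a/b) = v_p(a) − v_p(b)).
v_5(140/33) = 1

Factor powers of 5 from the numerator and denominator of the reduced fraction: 140 = 5^1 · 28 and 33 = 5^0 · 33. Apply v_p(a/b) = v_p(a) − v_p(b): v_5(140/33) = 1 − 0 = 1.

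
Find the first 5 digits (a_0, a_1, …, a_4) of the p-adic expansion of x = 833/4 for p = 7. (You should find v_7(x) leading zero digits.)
(a_0, …, a_4) = (0, 0, 6, 5, 1)

v_7(833/4) = 2, so a_0 = ... = a_1 = 0. Factor out: x = 7^2 · u with u = 17/4 a unit in ℤ_7. Expand u iteratively via a_{v+i} = u_i mod 7, u_{i+1} = (u_i − a_{v+i})/7:
  u_0 = 17/4;  a_2 = 6;  u_1 = (u_0 − 6)/7 = -1/4
  u_1 = -1/4;  a_3 = 5;  u_2 = (u_1 − 5)/7 = -3/4
  u_2 = -3/4;  a_4 = 1;  u_3 = (u_2 − 1)/7 = -1/4
Digits: (0, 0, 6, 5, 1).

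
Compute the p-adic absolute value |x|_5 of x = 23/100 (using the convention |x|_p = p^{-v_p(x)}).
|23/100|_5 = 25

Step 1 — compute v_5(x) by factoring powers of 5 out of the numerator and denominator: v_5(23/100) = -2. Step 2 — apply |x|_p = p^{-v_p(x)} = 5^{2} = 25.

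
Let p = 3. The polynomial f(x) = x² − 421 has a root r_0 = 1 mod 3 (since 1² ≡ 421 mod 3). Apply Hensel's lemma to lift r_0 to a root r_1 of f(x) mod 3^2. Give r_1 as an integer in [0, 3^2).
r_1 = 4 (mod 9)

Hensel's recurrence: r_{i+1} = r_i − f(r_i)·(f′(r_i))^{-1} mod 3^{i+2}, with f′(x) = 2x. Iterate:
  r_0 = 1 (mod 3)
  r_1 = 4 (mod 9)
Final: r_1 = 4, and one checks f(r_1) ≡ 0 mod 3^2.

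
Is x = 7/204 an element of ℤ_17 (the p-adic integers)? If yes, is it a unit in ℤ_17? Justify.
x ∉ ℤ_17 (v_17(x) = -1 < 0)

ℤ_17 = {x ∈ ℚ_17 : v_17(x) ≥ 0} and ℤ_17^× = {x ∈ ℤ_17 : v_17(x) = 0}. Here v_17(7/204) = v_17(num) − v_17(den) = -1; compare against these criteria.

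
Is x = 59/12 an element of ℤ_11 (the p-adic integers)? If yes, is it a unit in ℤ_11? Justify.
x ∈ ℤ_11^× (unit); v_11(x) = 0

ℤ_11 = {x ∈ ℚ_11 : v_11(x) ≥ 0} and ℤ_11^× = {x ∈ ℤ_11 : v_11(x) = 0}. Here v_11(59/12) = v_11(num) − v_11(den) = 0; compare against these criteria.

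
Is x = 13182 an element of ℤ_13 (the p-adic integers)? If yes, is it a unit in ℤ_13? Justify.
x ∈ ℤ_13 but not a unit; v_13(x) = 3 > 0

ℤ_13 = {x ∈ ℚ_13 : v_13(x) ≥ 0} and ℤ_13^× = {x ∈ ℤ_13 : v_13(x) = 0}. Here v_13(13182) = v_13(num) − v_13(den) = 3; compare against these criteria.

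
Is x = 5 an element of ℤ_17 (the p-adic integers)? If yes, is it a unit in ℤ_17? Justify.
x ∈ ℤ_17^× (unit); v_17(x) = 0

ℤ_17 = {x ∈ ℚ_17 : v_17(x) ≥ 0} and ℤ_17^× = {x ∈ ℤ_17 : v_17(x) = 0}. Here v_17(5) = v_17(num) − v_17(den) = 0; compare against these criteria.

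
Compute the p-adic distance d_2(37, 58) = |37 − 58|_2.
d_2(37, 58) = 1

Step 1 — x − y = 37 − 58 = -21. Step 2 — v_2(-21) = 0 (factor: -21 = −(2^0 · 21); the sign does not affect v_p). Step 3 — |x − y|_2 = 2^{0} = 1.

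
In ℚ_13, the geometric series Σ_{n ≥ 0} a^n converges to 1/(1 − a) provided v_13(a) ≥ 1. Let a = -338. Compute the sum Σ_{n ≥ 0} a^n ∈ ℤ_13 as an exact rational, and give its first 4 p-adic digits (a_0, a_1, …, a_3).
Σ a^n = 1/(1 − a) = 1/339;  first 4 digits = (1, 0, 11, 12)

v_13(a) = 2 ≥ 1, so the series converges in ℤ_13 to 1/(1 − a) = 1/(1 − (-338)) = 1/339. Expand this rational in ℤ_13: compute digits iteratively via d_i = x_i mod 13, x_{i+1} = (x_i − d_i)/13. The first 4 digits are (1, 0, 11, 12).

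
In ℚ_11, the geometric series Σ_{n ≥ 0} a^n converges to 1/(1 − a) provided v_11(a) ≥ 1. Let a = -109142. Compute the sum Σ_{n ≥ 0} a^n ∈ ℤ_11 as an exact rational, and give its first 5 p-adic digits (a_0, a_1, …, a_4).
Σ a^n = 1/(1 − a) = 1/109143;  first 5 digits = (1, 0, 0, 6, 3)

v_11(a) = 3 ≥ 1, so the series converges in ℤ_11 to 1/(1 − a) = 1/(1 − (-109142)) = 1/109143. Expand this rational in ℤ_11: compute digits iteratively via d_i = x_i mod 11, x_{i+1} = (x_i − d_i)/11. The first 5 digits are (1, 0, 0, 6, 3).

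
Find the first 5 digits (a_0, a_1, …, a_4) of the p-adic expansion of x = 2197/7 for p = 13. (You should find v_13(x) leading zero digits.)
(a_0, …, a_4) = (0, 0, 0, 2, 11)

v_13(2197/7) = 3, so a_0 = ... = a_2 = 0. Factor out: x = 13^3 · u with u = 1/7 a unit in ℤ_13. Expand u iteratively via a_{v+i} = u_i mod 13, u_{i+1} = (u_i − a_{v+i})/13:
  u_0 = 1/7;  a_3 = 2;  u_1 = (u_0 − 2)/13 = -1/7
  u_1 = -1/7;  a_4 = 11;  u_2 = (u_1 − 11)/13 = -6/7
Digits: (0, 0, 0, 2, 11).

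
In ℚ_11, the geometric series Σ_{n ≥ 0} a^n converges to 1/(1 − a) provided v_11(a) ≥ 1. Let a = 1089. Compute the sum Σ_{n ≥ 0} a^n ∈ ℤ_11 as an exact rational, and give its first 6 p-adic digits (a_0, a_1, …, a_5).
Σ a^n = 1/(1 − a) = -1/1088;  first 6 digits = (1, 0, 9, 0, 4, 7)

v_11(a) = 2 ≥ 1, so the series converges in ℤ_11 to 1/(1 − a) = 1/(1 − 1089) = -1/1088. Expand this rational in ℤ_11: compute digits iteratively via d_i = x_i mod 11, x_{i+1} = (x_i − d_i)/11. The first 6 digits are (1, 0, 9, 0, 4, 7).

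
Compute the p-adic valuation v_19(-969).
v_19(-969) = 1

v_19(n) is the largest exponent k such that 19^k divides n. Factor out: -969 = -19^1 · 51. (Sign doesn't affect v_p.) So v_19(-969) = 1.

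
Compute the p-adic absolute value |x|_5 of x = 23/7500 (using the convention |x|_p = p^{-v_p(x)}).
|23/7500|_5 = 625

Step 1 — compute v_5(x) by factoring powers of 5 out of the numerator and denominator: v_5(23/7500) = -4. Step 2 — apply |x|_p = p^{-v_p(x)} = 5^{4} = 625.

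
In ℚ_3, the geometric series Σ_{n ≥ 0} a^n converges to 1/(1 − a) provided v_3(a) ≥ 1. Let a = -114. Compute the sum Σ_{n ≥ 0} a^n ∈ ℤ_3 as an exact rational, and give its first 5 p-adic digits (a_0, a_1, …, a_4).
Σ a^n = 1/(1 − a) = 1/115;  first 5 digits = (1, 1, 0, 1, 1)

v_3(a) = 1 ≥ 1, so the series converges in ℤ_3 to 1/(1 − a) = 1/(1 − (-114)) = 1/115. Expand this rational in ℤ_3: compute digits iteratively via d_i = x_i mod 3, x_{i+1} = (x_i − d_i)/3. The first 5 digits are (1, 1, 0, 1, 1).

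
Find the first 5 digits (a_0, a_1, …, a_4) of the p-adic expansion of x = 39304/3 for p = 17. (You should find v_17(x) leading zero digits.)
(a_0, …, a_4) = (0, 0, 0, 14, 5)

v_17(39304/3) = 3, so a_0 = ... = a_2 = 0. Factor out: x = 17^3 · u with u = 8/3 a unit in ℤ_17. Expand u iteratively via a_{v+i} = u_i mod 17, u_{i+1} = (u_i − a_{v+i})/17:
  u_0 = 8/3;  a_3 = 14;  u_1 = (u_0 − 14)/17 = -2/3
  u_1 = -2/3;  a_4 = 5;  u_2 = (u_1 − 5)/17 = -1/3
Digits: (0, 0, 0, 14, 5).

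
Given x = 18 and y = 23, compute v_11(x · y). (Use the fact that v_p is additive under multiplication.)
v_11(414) = 0

v_p(x) = 0 (factor: 18 = 11^0 · 18); v_p(y) = 0 (factor: 23 = 11^0 · 23). Additivity: v_p(xy) = v_p(x) + v_p(y) = 0 + 0 = 0. (Direct check: xy = 414 = 11^0 · (414).)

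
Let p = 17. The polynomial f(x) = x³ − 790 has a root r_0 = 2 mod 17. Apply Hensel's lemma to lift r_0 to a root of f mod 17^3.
r_2 = 3198 (mod 4913)

Hensel: r_{i+1} = r_i − f(r_i)/f′(r_i) mod 17^{i+2}, where f′(x) = 3x². Iterate:
  r_0 = 2 (mod 17)
  r_1 = 19 (mod 289)
  r_2 = 3198 (mod 4913)
Final: r = 3198 with f(r) ≡ 0 mod 17^3.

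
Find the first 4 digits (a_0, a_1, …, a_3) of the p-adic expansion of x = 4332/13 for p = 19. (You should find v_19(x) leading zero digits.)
(a_0, …, a_3) = (0, 0, 17, 5)

v_19(4332/13) = 2, so a_0 = ... = a_1 = 0. Factor out: x = 19^2 · u with u = 12/13 a unit in ℤ_19. Expand u iteratively via a_{v+i} = u_i mod 19, u_{i+1} = (u_i − a_{v+i})/19:
  u_0 = 12/13;  a_2 = 17;  u_1 = (u_0 − 17)/19 = -11/13
  u_1 = -11/13;  a_3 = 5;  u_2 = (u_1 − 5)/19 = -4/13
Digits: (0, 0, 17, 5).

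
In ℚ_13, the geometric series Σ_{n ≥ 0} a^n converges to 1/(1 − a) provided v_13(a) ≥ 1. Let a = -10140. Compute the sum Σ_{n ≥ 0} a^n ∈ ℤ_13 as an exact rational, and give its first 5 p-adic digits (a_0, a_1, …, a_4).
Σ a^n = 1/(1 − a) = 1/10141;  first 5 digits = (1, 0, 5, 8, 11)

v_13(a) = 2 ≥ 1, so the series converges in ℤ_13 to 1/(1 − a) = 1/(1 − (-10140)) = 1/10141. Expand this rational in ℤ_13: compute digits iteratively via d_i = x_i mod 13, x_{i+1} = (x_i − d_i)/13. The first 5 digits are (1, 0, 5, 8, 11).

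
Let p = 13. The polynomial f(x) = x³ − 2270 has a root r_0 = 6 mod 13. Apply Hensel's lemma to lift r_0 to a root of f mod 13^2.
r_1 = 97 (mod 169)

Hensel: r_{i+1} = r_i − f(r_i)/f′(r_i) mod 13^{i+2}, where f′(x) = 3x². Iterate:
  r_0 = 6 (mod 13)
  r_1 = 97 (mod 169)
Final: r = 97 with f(r) ≡ 0 mod 13^2.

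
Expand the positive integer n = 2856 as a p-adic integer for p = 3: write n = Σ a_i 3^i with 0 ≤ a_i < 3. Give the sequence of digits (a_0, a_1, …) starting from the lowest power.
(a_0, a_1, …) = (0, 1, 2, 0, 2, 2, 0, 1)

Repeated division by 3 gives the digits low-to-high: 2856 = 1·3^1 + 2·3^2 + 2·3^4 + 2·3^5 + 1·3^7. Digit sequence: (0, 1, 2, 0, 2, 2, 0, 1).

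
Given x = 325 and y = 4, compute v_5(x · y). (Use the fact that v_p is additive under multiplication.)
v_5(1300) = 2

v_p(x) = 2 (factor: 325 = 5^2 · 13); v_p(y) = 0 (factor: 4 = 5^0 · 4). Additivity: v_p(xy) = v_p(x) + v_p(y) = 2 + 0 = 2. (Direct check: xy = 1300 = 5^2 · (52).)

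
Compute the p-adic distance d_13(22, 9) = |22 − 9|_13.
d_13(22, 9) = 1/13

Step 1 — x − y = 22 − 9 = 13. Step 2 — v_13(13) = 1 (factor: 13 = (13^1 · 1); the sign does not affect v_p). Step 3 — |x − y|_13 = 13^{-1} = 1/13.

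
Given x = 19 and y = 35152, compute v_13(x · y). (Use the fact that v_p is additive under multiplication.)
v_13(667888) = 3

v_p(x) = 0 (factor: 19 = 13^0 · 19); v_p(y) = 3 (factor: 35152 = 13^3 · 16). Additivity: v_p(xy) = v_p(x) + v_p(y) = 0 + 3 = 3. (Direct check: xy = 667888 = 13^3 · (304).)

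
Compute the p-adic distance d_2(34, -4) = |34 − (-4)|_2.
d_2(34, -4) = 1/2

Step 1 — x − y = 34 − (-4) = 38. Step 2 — v_2(38) = 1 (factor: 38 = (2^1 · 19); the sign does not affect v_p). Step 3 — |x − y|_2 = 2^{-1} = 1/2.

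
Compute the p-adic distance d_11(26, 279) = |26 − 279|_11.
d_11(26, 279) = 1/11

Step 1 — x − y = 26 − 279 = -253. Step 2 — v_11(-253) = 1 (factor: -253 = −(11^1 · 23); the sign does not affect v_p). Step 3 — |x − y|_11 = 11^{-1} = 1/11.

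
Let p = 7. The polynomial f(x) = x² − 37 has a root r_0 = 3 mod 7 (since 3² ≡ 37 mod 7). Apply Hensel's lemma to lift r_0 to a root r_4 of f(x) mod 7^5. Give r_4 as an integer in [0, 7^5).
r_4 = 14969 (mod 16807)

Hensel's recurrence: r_{i+1} = r_i − f(r_i)·(f′(r_i))^{-1} mod 7^{i+2}, with f′(x) = 2x. Iterate:
  r_0 = 3 (mod 7)
  r_1 = 24 (mod 49)
  r_2 = 220 (mod 343)
  r_3 = 563 (mod 2401)
  r_4 = 14969 (mod 16807)
Final: r_4 = 14969, and one checks f(r_4) ≡ 0 mod 7^5.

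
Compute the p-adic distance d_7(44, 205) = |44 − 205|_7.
d_7(44, 205) = 1/7

Step 1 — x − y = 44 − 205 = -161. Step 2 — v_7(-161) = 1 (factor: -161 = −(7^1 · 23); the sign does not affect v_p). Step 3 — |x − y|_7 = 7^{-1} = 1/7.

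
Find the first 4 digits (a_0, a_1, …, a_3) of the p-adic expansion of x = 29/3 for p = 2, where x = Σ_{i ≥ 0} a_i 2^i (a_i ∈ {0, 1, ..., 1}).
(a_0, …, a_3) = (1, 1, 1, 1)

v_2(29/3) = 0 (numerator and denominator both coprime to 2), so x ∈ ℤ_2^×. Compute digits iteratively via a_i = x_i mod 2, x_{i+1} = (x_i − a_i)/2, with x_0 = x:
  x_0 = 29/3;  a_0 = 1;  x_1 = (x_0 − 1)/2 = 13/3
  x_1 = 13/3;  a_1 = 1;  x_2 = (x_1 − 1)/2 = 5/3
  x_2 = 5/3;  a_2 = 1;  x_3 = (x_2 − 1)/2 = 1/3
  x_3 = 1/3;  a_3 = 1;  x_4 = (x_3 − 1)/2 = -1/3
Digits: (1, 1, 1, 1).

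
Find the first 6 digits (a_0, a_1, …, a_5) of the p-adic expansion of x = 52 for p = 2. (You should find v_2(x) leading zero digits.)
(a_0, …, a_5) = (0, 0, 1, 0, 1, 1)

v_2(52) = 2, so a_0 = ... = a_1 = 0. Factor out: x = 2^2 · u with u = 13 a unit in ℤ_2. Expand u iteratively via a_{v+i} = u_i mod 2, u_{i+1} = (u_i − a_{v+i})/2:
  u_0 = 13;  a_2 = 1;  u_1 = (u_0 − 1)/2 = 6
  u_1 = 6;  a_3 = 0;  u_2 = (u_1 − 0)/2 = 3
  u_2 = 3;  a_4 = 1;  u_3 = (u_2 − 1)/2 = 1
  u_3 = 1;  a_5 = 1;  u_4 = (u_3 − 1)/2 = 0
Digits: (0, 0, 1, 0, 1, 1).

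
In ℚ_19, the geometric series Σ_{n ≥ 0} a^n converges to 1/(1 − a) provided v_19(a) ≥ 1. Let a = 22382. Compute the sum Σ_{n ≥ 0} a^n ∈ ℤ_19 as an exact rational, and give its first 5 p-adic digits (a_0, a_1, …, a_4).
Σ a^n = 1/(1 − a) = -1/22381;  first 5 digits = (1, 0, 5, 3, 6)

v_19(a) = 2 ≥ 1, so the series converges in ℤ_19 to 1/(1 − a) = 1/(1 − 22382) = -1/22381. Expand this rational in ℤ_19: compute digits iteratively via d_i = x_i mod 19, x_{i+1} = (x_i − d_i)/19. The first 5 digits are (1, 0, 5, 3, 6).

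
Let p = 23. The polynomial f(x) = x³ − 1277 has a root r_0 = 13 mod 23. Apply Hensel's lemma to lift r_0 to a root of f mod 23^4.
r_3 = 220744 (mod 279841)

Hensel: r_{i+1} = r_i − f(r_i)/f′(r_i) mod 23^{i+2}, where f′(x) = 3x². Iterate:
  r_0 = 13 (mod 23)
  r_1 = 151 (mod 529)
  r_2 = 1738 (mod 12167)
  r_3 = 220744 (mod 279841)
Final: r = 220744 with f(r) ≡ 0 mod 23^4.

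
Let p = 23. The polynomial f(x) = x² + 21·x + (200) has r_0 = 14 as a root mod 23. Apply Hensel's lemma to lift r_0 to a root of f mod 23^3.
r_2 = 1900 (mod 12167)

Hensel: r_{i+1} = r_i − f(r_i)·(f′(r_i))^{-1} mod 23^{i+2}, f′(x) = 2x + 21. Iterate:
  r_0 = 14 (mod 23)
  r_1 = 313 (mod 529)
  r_2 = 1900 (mod 12167)
Final: r = 1900 satisfies f(r) ≡ 0 mod 23^3.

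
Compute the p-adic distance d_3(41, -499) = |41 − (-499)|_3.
d_3(41, -499) = 1/27

Step 1 — x − y = 41 − (-499) = 540. Step 2 — v_3(540) = 3 (factor: 540 = (3^3 · 20); the sign does not affect v_p). Step 3 — |x − y|_3 = 3^{-3} = 1/27.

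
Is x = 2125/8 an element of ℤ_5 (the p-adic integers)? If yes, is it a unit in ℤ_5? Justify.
x ∈ ℤ_5 but not a unit; v_5(x) = 3 > 0

ℤ_5 = {x ∈ ℚ_5 : v_5(x) ≥ 0} and ℤ_5^× = {x ∈ ℤ_5 : v_5(x) = 0}. Here v_5(2125/8) = v_5(num) − v_5(den) = 3; compare against these criteria.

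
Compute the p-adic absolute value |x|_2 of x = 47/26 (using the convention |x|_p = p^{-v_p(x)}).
|47/26|_2 = 2

Step 1 — compute v_2(x) by factoring powers of 2 out of the numerator and denominator: v_2(47/26) = -1. Step 2 — apply |x|_p = p^{-v_p(x)} = 2^{1} = 2.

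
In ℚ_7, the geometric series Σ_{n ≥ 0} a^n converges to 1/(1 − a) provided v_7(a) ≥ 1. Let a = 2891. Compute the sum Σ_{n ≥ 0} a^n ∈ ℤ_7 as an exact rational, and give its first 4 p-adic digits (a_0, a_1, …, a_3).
Σ a^n = 1/(1 − a) = -1/2890;  first 4 digits = (1, 0, 3, 1)

v_7(a) = 2 ≥ 1, so the series converges in ℤ_7 to 1/(1 − a) = 1/(1 − 2891) = -1/2890. Expand this rational in ℤ_7: compute digits iteratively via d_i = x_i mod 7, x_{i+1} = (x_i − d_i)/7. The first 4 digits are (1, 0, 3, 1).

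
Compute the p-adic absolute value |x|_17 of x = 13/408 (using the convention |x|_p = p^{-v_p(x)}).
|13/408|_17 = 17

Step 1 — compute v_17(x) by factoring powers of 17 out of the numerator and denominator: v_17(13/408) = -1. Step 2 — apply |x|_p = p^{-v_p(x)} = 17^{1} = 17.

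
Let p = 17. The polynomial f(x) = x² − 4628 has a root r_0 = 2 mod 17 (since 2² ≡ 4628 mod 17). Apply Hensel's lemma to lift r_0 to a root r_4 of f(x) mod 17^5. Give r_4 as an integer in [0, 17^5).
r_4 = 1086931 (mod 1419857)

Hensel's recurrence: r_{i+1} = r_i − f(r_i)·(f′(r_i))^{-1} mod 17^{i+2}, with f′(x) = 2x. Iterate:
  r_0 = 2 (mod 17)
  r_1 = 2 (mod 289)
  r_2 = 1158 (mod 4913)
  r_3 = 1158 (mod 83521)
  r_4 = 1086931 (mod 1419857)
Final: r_4 = 1086931, and one checks f(r_4) ≡ 0 mod 17^5.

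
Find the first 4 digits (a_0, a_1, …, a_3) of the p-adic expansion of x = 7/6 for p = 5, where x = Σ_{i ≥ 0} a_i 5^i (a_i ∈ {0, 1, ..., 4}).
(a_0, …, a_3) = (2, 4, 0, 4)

v_5(7/6) = 0 (numerator and denominator both coprime to 5), so x ∈ ℤ_5^×. Compute digits iteratively via a_i = x_i mod 5, x_{i+1} = (x_i − a_i)/5, with x_0 = x:
  x_0 = 7/6;  a_0 = 2;  x_1 = (x_0 − 2)/5 = -1/6
  x_1 = -1/6;  a_1 = 4;  x_2 = (x_1 − 4)/5 = -5/6
  x_2 = -5/6;  a_2 = 0;  x_3 = (x_2 − 0)/5 = -1/6
  x_3 = -1/6;  a_3 = 4;  x_4 = (x_3 − 4)/5 = -5/6
Digits: (2, 4, 0, 4).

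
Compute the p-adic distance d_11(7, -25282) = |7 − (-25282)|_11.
d_11(7, -25282) = 1/1331

Step 1 — x − y = 7 − (-25282) = 25289. Step 2 — v_11(25289) = 3 (factor: 25289 = (11^3 · 19); the sign does not affect v_p). Step 3 — |x − y|_11 = 11^{-3} = 1/1331.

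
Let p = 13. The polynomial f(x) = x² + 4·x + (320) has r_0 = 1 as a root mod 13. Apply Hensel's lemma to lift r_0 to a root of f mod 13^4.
r_3 = 19241 (mod 28561)

Hensel: r_{i+1} = r_i − f(r_i)·(f′(r_i))^{-1} mod 13^{i+2}, f′(x) = 2x + 4. Iterate:
  r_0 = 1 (mod 13)
  r_1 = 144 (mod 169)
  r_2 = 1665 (mod 2197)
  r_3 = 19241 (mod 28561)
Final: r = 19241 satisfies f(r) ≡ 0 mod 13^4.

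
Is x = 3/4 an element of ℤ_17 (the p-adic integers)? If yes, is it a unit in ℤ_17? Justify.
x ∈ ℤ_17^× (unit); v_17(x) = 0

ℤ_17 = {x ∈ ℚ_17 : v_17(x) ≥ 0} and ℤ_17^× = {x ∈ ℤ_17 : v_17(x) = 0}. Here v_17(3/4) = v_17(num) − v_17(den) = 0; compare against these criteria.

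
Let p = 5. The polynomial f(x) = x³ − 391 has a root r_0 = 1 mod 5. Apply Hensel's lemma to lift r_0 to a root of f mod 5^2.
r_1 = 6 (mod 25)

Hensel: r_{i+1} = r_i − f(r_i)/f′(r_i) mod 5^{i+2}, where f′(x) = 3x². Iterate:
  r_0 = 1 (mod 5)
  r_1 = 6 (mod 25)
Final: r = 6 with f(r) ≡ 0 mod 5^2.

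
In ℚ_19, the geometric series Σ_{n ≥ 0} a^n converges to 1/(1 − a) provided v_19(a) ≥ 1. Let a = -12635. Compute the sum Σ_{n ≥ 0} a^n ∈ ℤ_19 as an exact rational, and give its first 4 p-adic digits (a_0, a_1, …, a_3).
Σ a^n = 1/(1 − a) = 1/12636;  first 4 digits = (1, 0, 3, 17)

v_19(a) = 2 ≥ 1, so the series converges in ℤ_19 to 1/(1 − a) = 1/(1 − (-12635)) = 1/12636. Expand this rational in ℤ_19: compute digits iteratively via d_i = x_i mod 19, x_{i+1} = (x_i − d_i)/19. The first 4 digits are (1, 0, 3, 17).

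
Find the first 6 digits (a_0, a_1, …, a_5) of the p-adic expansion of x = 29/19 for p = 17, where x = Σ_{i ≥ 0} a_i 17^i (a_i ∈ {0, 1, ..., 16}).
(a_0, …, a_5) = (6, 6, 5, 14, 9, 3)

v_17(29/19) = 0 (numerator and denominator both coprime to 17), so x ∈ ℤ_17^×. Compute digits iteratively via a_i = x_i mod 17, x_{i+1} = (x_i − a_i)/17, with x_0 = x:
  x_0 = 29/19;  a_0 = 6;  x_1 = (x_0 − 6)/17 = -5/19
  x_1 = -5/19;  a_1 = 6;  x_2 = (x_1 − 6)/17 = -7/19
  x_2 = -7/19;  a_2 = 5;  x_3 = (x_2 − 5)/17 = -6/19
  x_3 = -6/19;  a_3 = 14;  x_4 = (x_3 − 14)/17 = -16/19
  x_4 = -16/19;  a_4 = 9;  x_5 = (x_4 − 9)/17 = -11/19
  x_5 = -11/19;  a_5 = 3;  x_6 = (x_5 − 3)/17 = -4/19
Digits: (6, 6, 5, 14, 9, 3).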